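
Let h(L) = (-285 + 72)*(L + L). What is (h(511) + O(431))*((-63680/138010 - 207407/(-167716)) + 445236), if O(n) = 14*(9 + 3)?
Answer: -112083397317034285905/1157324258 ≈ -9.6847e+10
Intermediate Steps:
O(n) = 168 (O(n) = 14*12 = 168)
h(L) = -426*L
(h(511) + O(431))*((-63680/138010 - 207407/(-167716)) + 445236) = (-426*511 + 168)*((-63680/138010 - 207407/(-167716)) + 445236) = (-217686 + 168)*((-63680*1/138010 - 207407*(-1/167716)) + 445236) = -217518*((-6368/13801 + 207407/167716) + 445236) = -217518*(1794408519/2314648516 + 445236) = -217518*1030566641078295/2314648516 = -112083397317034285905/1157324258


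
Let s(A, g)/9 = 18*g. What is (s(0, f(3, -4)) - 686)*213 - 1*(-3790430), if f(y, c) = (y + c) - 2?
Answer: 3540794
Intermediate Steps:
f(y, c) = -2 + c + y (f(y, c) = (c + y) - 2 = -2 + c + y)
s(A, g) = 162*g (s(A, g) = 9*(18*g) = 162*g)
(s(0, f(3, -4)) - 686)*213 - 1*(-3790430) = (162*(-2 - 4 + 3) - 686)*213 - 1*(-3790430) = (162*(-3) - 686)*213 + 3790430 = (-486 - 686)*213 + 3790430 = -1172*213 + 3790430 = -249636 + 3790430 = 3540794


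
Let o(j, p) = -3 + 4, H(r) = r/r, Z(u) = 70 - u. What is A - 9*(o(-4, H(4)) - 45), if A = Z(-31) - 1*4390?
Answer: -3893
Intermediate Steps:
H(r) = 1
o(j, p) = 1
A = -4289 (A = (70 - 1*(-31)) - 1*4390 = (70 + 31) - 4390 = 101 - 4390 = -4289)
A - 9*(o(-4, H(4)) - 45) = -4289 - 9*(1 - 45) = -4289 - 9*(-44) = -4289 - 1*(-396) = -4289 + 396 = -3893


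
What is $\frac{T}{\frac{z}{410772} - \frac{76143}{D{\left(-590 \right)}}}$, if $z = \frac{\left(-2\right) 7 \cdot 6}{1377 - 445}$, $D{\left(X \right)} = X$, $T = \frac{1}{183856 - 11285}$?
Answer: $\frac{9411471140}{209605802970223723} \approx 4.4901 \cdot 10^{-8}$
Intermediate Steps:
$T = \frac{1}{172571} \approx 5.7947 \cdot 10^{-6}$
$z = - \frac{21}{233}$ ($z = \frac{\left(-14\right) 6}{932} = \left(-84\right) \frac{1}{932} = - \frac{21}{233} \approx -0.090129$)
$\frac{T}{\frac{z}{410772} - \frac{76143}{D{\left(-590 \right)}}} = \frac{1}{172571 \left(- \frac{21}{233 \cdot 410772} - \frac{76143}{-590}\right)} = \frac{1}{172571 \left(\left(- \frac{21}{233}\right) \frac{1}{410772} - - \frac{76143}{590}\right)} = \frac{1}{172571 \left(- \frac{7}{31903292} + \frac{76143}{590}\right)} = \frac{1}{172571 \cdot \frac{1214606179313}{9411471140}} = \frac{1}{172571} \cdot \frac{9411471140}{1214606179313} = \frac{9411471140}{209605802970223723}$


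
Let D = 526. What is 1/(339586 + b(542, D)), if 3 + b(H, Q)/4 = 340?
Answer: 1/340934 ≈ 2.9331e-6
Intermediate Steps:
b(H, Q) = 1348 (b(H, Q) = -12 + 4*340 = -12 + 1360 = 1348)
1/(339586 + b(542, D)) = 1/(339586 + 1348) = 1/340934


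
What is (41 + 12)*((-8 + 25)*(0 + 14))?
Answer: 12614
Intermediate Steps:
(41 + 12)*((-8 + 25)*(0 + 14)) = 53*(17*14) = 53*238 = 12614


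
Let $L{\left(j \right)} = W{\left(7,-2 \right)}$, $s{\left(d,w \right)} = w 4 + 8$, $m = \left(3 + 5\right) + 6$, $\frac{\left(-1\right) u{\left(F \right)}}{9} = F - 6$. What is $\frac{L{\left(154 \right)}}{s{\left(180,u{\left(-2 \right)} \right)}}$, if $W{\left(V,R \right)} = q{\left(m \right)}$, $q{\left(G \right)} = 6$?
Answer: $\frac{3}{148} \approx 0.02027$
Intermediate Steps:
$u{\left(F \right)} = 54 - 9 F$ ($u{\left(F \right)} = - 9 \left(F - 6\right) = - 9 \left(-6 + F\right) = 54 - 9 F$)
$m = 14$ ($m = 8 + 6 = 14$)
$s{\left(d,w \right)} = 8 + 4 w$ ($s{\left(d,w \right)} = 4 w + 8 = 8 + 4 w$)
$W{\left(V,R \right)} = 6$
$L{\left(j \right)} = 6$
$\frac{L{\left(154 \right)}}{s{\left(180,u{\left(-2 \right)} \right)}} = \frac{6}{8 + 4 \left(54 - -18\right)} = \frac{6}{8 + 4 \left(54 + 18\right)} = \frac{6}{8 + 4 \cdot 72} = \frac{6}{8 + 288} = \frac{6}{296} = 6 \cdot \frac{1}{296} = \frac{3}{148}$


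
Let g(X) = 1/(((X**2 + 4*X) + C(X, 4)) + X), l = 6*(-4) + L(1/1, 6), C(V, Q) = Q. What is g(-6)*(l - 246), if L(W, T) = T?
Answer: -132/5 ≈ -26.400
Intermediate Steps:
l = -18 (l = 6*(-4) + 6 = -24 + 6 = -18)
g(X) = 1/(4 + X**2 + 5*X) (g(X) = 1/(((X**2 + 4*X) + 4) + X) = 1/((4 + X**2 + 4*X) + X) = 1/(4 + X**2 + 5*X))
g(-6)*(l - 246) = (-18 - 246)/(4 + (-6)**2 + 5*(-6)) = -264/(4 + 36 - 30) = -264/10 = (1/10)*(-264) = -132/5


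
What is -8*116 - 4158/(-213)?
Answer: -64502/71 ≈ -908.48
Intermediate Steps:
-8*116 - 4158/(-213) = -928 - 4158*(-1)/213 = -928 - 1*(-1386/71) = -928 + 1386/71 = -64502/71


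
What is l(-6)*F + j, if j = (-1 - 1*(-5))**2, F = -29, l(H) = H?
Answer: 190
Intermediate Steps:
j = 16 (j = (-1 + 5)**2 = 4**2 = 16)
l(-6)*F + j = -6*(-29) + 16 = 174 + 16 = 190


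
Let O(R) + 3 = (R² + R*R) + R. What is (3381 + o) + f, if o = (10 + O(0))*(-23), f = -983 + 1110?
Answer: 3347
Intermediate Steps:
f = 127
O(R) = -3 + R + 2*R² (O(R) = -3 + ((R² + R*R) + R) = -3 + ((R² + R²) + R) = -3 + (2*R² + R) = -3 + (R + 2*R²) = -3 + R + 2*R²)
o = -161 (o = (10 + (-3 + 0 + 2*0²))*(-23) = (10 + (-3 + 0 + 2*0))*(-23) = (10 + (-3 + 0 + 0))*(-23) = (10 - 3)*(-23) = 7*(-23) = -161)
(3381 + o) + f = (3381 - 161) + 127 = 3220 + 127 = 3347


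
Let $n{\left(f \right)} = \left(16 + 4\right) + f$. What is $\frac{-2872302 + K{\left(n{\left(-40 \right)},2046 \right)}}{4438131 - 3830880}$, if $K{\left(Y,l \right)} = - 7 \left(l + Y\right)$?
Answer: $- \frac{2886484}{607251} \approx -4.7534$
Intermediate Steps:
$n{\left(f \right)} = 20 + f$
$K{\left(Y,l \right)} = - 7 Y - 7 l$ ($K{\left(Y,l \right)} = - 7 \left(Y + l\right) = - 7 Y - 7 l$)
$\frac{-2872302 + K{\left(n{\left(-40 \right)},2046 \right)}}{4438131 - 3830880} = \frac{-2872302 - \left(14322 + 7 \left(20 - 40\right)\right)}{4438131 - 3830880} = \frac{-2872302 - 14182}{607251} = \left(-2872302 + \left(140 - 14322\right)\right) \frac{1}{607251} = \left(-2872302 - 14182\right) \frac{1}{607251} = \left(-2886484\right) \frac{1}{607251} = - \frac{2886484}{607251}$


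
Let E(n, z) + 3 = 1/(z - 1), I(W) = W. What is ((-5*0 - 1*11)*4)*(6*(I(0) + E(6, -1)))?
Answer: 924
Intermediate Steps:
E(n, z) = -3 + 1/(-1 + z) (E(n, z) = -3 + 1/(z - 1) = -3 + 1/(-1 + z))
((-5*0 - 1*11)*4)*(6*(I(0) + E(6, -1))) = ((-5*0 - 1*11)*4)*(6*(0 + (4 - 3*(-1))/(-1 - 1))) = ((0 - 11)*4)*(6*(0 + (4 + 3)/(-2))) = (-11*4)*(6*(0 - ½*7)) = -264*(0 - 7/2) = -264*(-7)/2 = -44*(-21) = 924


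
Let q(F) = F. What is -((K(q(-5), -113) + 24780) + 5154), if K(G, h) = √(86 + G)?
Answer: -29943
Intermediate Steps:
-((K(q(-5), -113) + 24780) + 5154) = -((√(86 - 5) + 24780) + 5154) = -((√81 + 24780) + 5154) = -((9 + 24780) + 5154) = -(24789 + 5154) = -1*29943 = -29943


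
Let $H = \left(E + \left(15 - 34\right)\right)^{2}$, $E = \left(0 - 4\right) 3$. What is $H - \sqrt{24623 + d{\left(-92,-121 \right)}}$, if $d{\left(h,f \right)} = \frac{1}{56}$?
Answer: $961 - \frac{\sqrt{19304446}}{28} \approx 804.08$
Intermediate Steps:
$d{\left(h,f \right)} = \frac{1}{56}$
$E = -12$ ($E = \left(-4\right) 3 = -12$)
$H = 961$ ($H = \left(-12 + \left(15 - 34\right)\right)^{2} = \left(-12 - 19\right)^{2} = \left(-31\right)^{2} = 961$)
$H - \sqrt{24623 + d{\left(-92,-121 \right)}} = 961 - \sqrt{24623 + \frac{1}{56}} = 961 - \sqrt{\frac{1378889}{56}} = 961 - \frac{\sqrt{19304446}}{28}$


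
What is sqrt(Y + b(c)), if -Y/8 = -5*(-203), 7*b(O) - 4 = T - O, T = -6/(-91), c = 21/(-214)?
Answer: I*sqrt(3079176213958)/19474 ≈ 90.108*I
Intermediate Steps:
c = -21/214 (c = 21*(-1/214) = -21/214 ≈ -0.098131)
T = 6/91 (T = -6*(-1/91) = 6/91 ≈ 0.065934)
b(O) = 370/637 - O/7 (b(O) = 4/7 + (6/91 - O)/7 = 4/7 + (6/637 - O/7) = 370/637 - O/7)
Y = -8120 (Y = -(-40)*(-203) = -8*1015 = -8120)
sqrt(Y + b(c)) = sqrt(-8120 + (370/637 - 1/7*(-21/214))) = sqrt(-8120 + (370/637 + 3/214)) = sqrt(-8120 + 81091/136318) = sqrt(-1106821069/136318) = I*sqrt(3079176213958)/19474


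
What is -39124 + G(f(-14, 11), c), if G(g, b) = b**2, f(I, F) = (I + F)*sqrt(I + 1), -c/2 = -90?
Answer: -6724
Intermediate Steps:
c = 180 (c = -2*(-90) = 180)
f(I, F) = sqrt(1 + I)*(F + I) (f(I, F) = (F + I)*sqrt(1 + I) = sqrt(1 + I)*(F + I))
-39124 + G(f(-14, 11), c) = -39124 + 180**2 = -39124 + 32400 = -6724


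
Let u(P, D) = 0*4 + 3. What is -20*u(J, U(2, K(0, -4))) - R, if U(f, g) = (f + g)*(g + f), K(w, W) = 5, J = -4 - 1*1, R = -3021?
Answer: 2961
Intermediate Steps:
J = -5 (J = -4 - 1 = -5)
U(f, g) = (f + g)**2 (U(f, g) = (f + g)*(f + g) = (f + g)**2)
u(P, D) = 3 (u(P, D) = 0 + 3 = 3)
-20*u(J, U(2, K(0, -4))) - R = -20*3 - 1*(-3021) = -60 + 3021 = 2961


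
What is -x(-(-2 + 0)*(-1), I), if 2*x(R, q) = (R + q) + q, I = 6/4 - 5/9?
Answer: 1/18 ≈ 0.055556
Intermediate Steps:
I = 17/18 (I = 6*(1/4) - 5*1/9 = 3/2 - 5/9 = 17/18 ≈ 0.94444)
x(R, q) = q + R/2 (x(R, q) = ((R + q) + q)/2 = (R + 2*q)/2 = q + R/2)
-x(-(-2 + 0)*(-1), I) = -(17/18 + (-(-2 + 0)*(-1))/2) = -(17/18 + (-(-2)*(-1))/2) = -(17/18 + (-1*2)/2) = -(17/18 + (1/2)*(-2)) = -(17/18 - 1) = -1*(-1/18) = 1/18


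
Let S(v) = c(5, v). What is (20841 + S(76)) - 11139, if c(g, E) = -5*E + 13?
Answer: 9335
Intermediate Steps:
c(g, E) = 13 - 5*E
S(v) = 13 - 5*v
(20841 + S(76)) - 11139 = (20841 + (13 - 5*76)) - 11139 = (20841 + (13 - 380)) - 11139 = (20841 - 367) - 11139 = 20474 - 11139 = 9335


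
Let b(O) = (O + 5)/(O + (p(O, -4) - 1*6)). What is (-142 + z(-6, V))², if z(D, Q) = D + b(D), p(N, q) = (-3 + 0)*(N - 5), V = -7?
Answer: 9665881/441 ≈ 21918.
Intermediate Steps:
p(N, q) = 15 - 3*N (p(N, q) = -3*(-5 + N) = 15 - 3*N)
b(O) = (5 + O)/(9 - 2*O) (b(O) = (O + 5)/(O + ((15 - 3*O) - 1*6)) = (5 + O)/(O + ((15 - 3*O) - 6)) = (5 + O)/(O + (9 - 3*O)) = (5 + O)/(9 - 2*O))
z(D, Q) = D + (-5 - D)/(-9 + 2*D)
(-142 + z(-6, V))² = (-142 + (-5 - 1*(-6) - 6*(-9 + 2*(-6)))/(-9 + 2*(-6)))² = (-142 + (-5 + 6 - 6*(-9 - 12))/(-9 - 12))² = (-142 + (-5 + 6 - 6*(-21))/(-21))² = (-142 - (-5 + 6 + 126)/21)² = (-142 - 1/21*127)² = (-142 - 127/21)² = (-3109/21)² = 9665881/441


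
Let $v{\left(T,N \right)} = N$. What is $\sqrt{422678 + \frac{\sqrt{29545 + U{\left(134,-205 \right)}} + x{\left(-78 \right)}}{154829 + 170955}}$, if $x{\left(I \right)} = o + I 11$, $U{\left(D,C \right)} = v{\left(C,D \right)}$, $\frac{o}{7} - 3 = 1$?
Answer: $\frac{\sqrt{11215254997492012 + 81446 \sqrt{29679}}}{162892} \approx 650.14$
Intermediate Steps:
$o = 28$ ($o = 21 + 7 \cdot 1 = 21 + 7 = 28$)
$U{\left(D,C \right)} = D$
$x{\left(I \right)} = 28 + 11 I$ ($x{\left(I \right)} = 28 + I 11 = 28 + 11 I$)
$\sqrt{422678 + \frac{\sqrt{29545 + U{\left(134,-205 \right)}} + x{\left(-78 \right)}}{154829 + 170955}} = \sqrt{422678 + \frac{\sqrt{29545 + 134} + \left(28 + 11 \left(-78\right)\right)}{154829 + 170955}} = \sqrt{422678 + \frac{\sqrt{29679} + \left(28 - 858\right)}{325784}} = \sqrt{422678 + \left(\sqrt{29679} - 830\right) \frac{1}{325784}} = \sqrt{422678 + \left(-830 + \sqrt{29679}\right) \frac{1}{325784}} = \sqrt{422678 - \left(\frac{415}{162892} - \frac{\sqrt{29679}}{325784}\right)} = \sqrt{\frac{68850864361}{162892} + \frac{\sqrt{29679}}{325784}}$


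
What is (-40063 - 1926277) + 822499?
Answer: -1143841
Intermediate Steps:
(-40063 - 1926277) + 822499 = -1966340 + 822499 = -1143841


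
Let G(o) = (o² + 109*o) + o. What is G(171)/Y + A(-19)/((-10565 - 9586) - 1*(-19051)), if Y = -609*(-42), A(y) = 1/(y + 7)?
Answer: 35238821/18757200 ≈ 1.8787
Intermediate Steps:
A(y) = 1/(7 + y)
Y = 25578
G(o) = o² + 110*o
G(171)/Y + A(-19)/((-10565 - 9586) - 1*(-19051)) = (171*(110 + 171))/25578 + 1/((7 - 19)*((-10565 - 9586) - 1*(-19051))) = (171*281)*(1/25578) + 1/((-12)*(-20151 + 19051)) = 48051*(1/25578) - 1/12/(-1100) = 5339/2842 - 1/12*(-1/1100) = 5339/2842 + 1/13200 = 35238821/18757200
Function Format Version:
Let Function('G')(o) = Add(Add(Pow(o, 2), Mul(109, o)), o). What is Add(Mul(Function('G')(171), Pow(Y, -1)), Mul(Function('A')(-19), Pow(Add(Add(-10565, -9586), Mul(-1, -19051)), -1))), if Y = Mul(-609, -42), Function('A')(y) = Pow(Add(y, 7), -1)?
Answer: Rational(35238821, 18757200) ≈ 1.8787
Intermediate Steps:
Function('A')(y) = Pow(Add(7, y), -1)
Y = 25578
Function('G')(o) = Add(Pow(o, 2), Mul(110, o))
Add(Mul(Function('G')(171), Pow(Y, -1)), Mul(Function('A')(-19), Pow(Add(Add(-10565, -9586), Mul(-1, -19051)), -1))) = Add(Mul(Mul(171, Add(110, 171)), Pow(25578, -1)), Mul(Pow(Add(7, -19), -1), Pow(Add(Add(-10565, -9586), Mul(-1, -19051)), -1))) = Add(Mul(Mul(171, 281), Rational(1, 25578)), Mul(Pow(-12, -1), Pow(Add(-20151, 19051), -1))) = Add(Mul(48051, Rational(1, 25578)), Mul(Rational(-1, 12), Pow(-1100, -1))) = Add(Rational(5339, 2842), Mul(Rational(-1, 12), Rational(-1, 1100))) = Add(Rational(5339, 2842), Rational(1, 13200)) = Rational(35238821, 18757200)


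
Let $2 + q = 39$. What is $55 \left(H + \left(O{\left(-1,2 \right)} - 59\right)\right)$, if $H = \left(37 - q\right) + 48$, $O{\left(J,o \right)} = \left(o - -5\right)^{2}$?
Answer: $2090$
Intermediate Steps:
$q = 37$ ($q = -2 + 39 = 37$)
$O{\left(J,o \right)} = \left(5 + o\right)^{2}$ ($O{\left(J,o \right)} = \left(o + 5\right)^{2} = \left(5 + o\right)^{2}$)
$H = 48$ ($H = \left(37 - 37\right) + 48 = 0 + 48 = 48$)
$55 \left(H + \left(O{\left(-1,2 \right)} - 59\right)\right) = 55 \left(48 + \left(\left(5 + 2\right)^{2} - 59\right)\right) = 55 \left(48 - \left(59 - 7^{2}\right)\right) = 55 \left(48 + \left(49 - 59\right)\right) = 55 \left(48 - 10\right) = 55 \cdot 38 = 2090$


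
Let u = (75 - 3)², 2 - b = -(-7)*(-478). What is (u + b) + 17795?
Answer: 26327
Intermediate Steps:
b = 3348 (b = 2 - (-1)*(-7*(-478)) = 2 - (-1)*3346 = 2 - 1*(-3346) = 2 + 3346 = 3348)
u = 5184 (u = 72² = 5184)
(u + b) + 17795 = (5184 + 3348) + 17795 = 8532 + 17795 = 26327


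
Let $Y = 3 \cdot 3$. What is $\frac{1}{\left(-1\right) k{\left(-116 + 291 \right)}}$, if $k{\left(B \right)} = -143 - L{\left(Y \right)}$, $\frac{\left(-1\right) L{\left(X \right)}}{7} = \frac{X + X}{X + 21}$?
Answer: $\frac{5}{694} \approx 0.0072046$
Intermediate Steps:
$Y = 9$
$L{\left(X \right)} = - \frac{14 X}{21 + X}$ ($L{\left(X \right)} = - 7 \frac{X + X}{X + 21} = - 7 \frac{2 X}{21 + X} = - \frac{14 X}{21 + X}$)
$k{\left(B \right)} = - \frac{694}{5}$ ($k{\left(B \right)} = -143 - \left(-14\right) 9 \frac{1}{21 + 9} = -143 - \left(-14\right) 9 \cdot \frac{1}{30} = -143 - - \frac{21}{5} = -143 + \frac{21}{5} = - \frac{694}{5}$)
$\frac{1}{\left(-1\right) k{\left(-116 + 291 \right)}} = \frac{1}{\left(-1\right) \left(- \frac{694}{5}\right)} = \frac{1}{\frac{694}{5}} = \frac{5}{694}$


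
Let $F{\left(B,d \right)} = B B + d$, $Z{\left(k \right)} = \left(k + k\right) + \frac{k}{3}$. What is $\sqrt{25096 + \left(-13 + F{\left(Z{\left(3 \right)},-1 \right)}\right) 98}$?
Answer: $\sqrt{28526} \approx 168.9$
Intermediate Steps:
$Z{\left(k \right)} = \frac{7 k}{3}$ ($Z{\left(k \right)} = 2 k + k \frac{1}{3} = 2 k + \frac{k}{3} = \frac{7 k}{3}$)
$F{\left(B,d \right)} = d + B^{2}$ ($F{\left(B,d \right)} = B^{2} + d = d + B^{2}$)
$\sqrt{25096 + \left(-13 + F{\left(Z{\left(3 \right)},-1 \right)}\right) 98} = \sqrt{25096 + \left(-13 - \left(1 - \left(\frac{7}{3} \cdot 3\right)^{2}\right)\right) 98} = \sqrt{25096 + \left(-13 - \left(1 - 7^{2}\right)\right) 98} = \sqrt{25096 + \left(-13 + \left(-1 + 49\right)\right) 98} = \sqrt{25096 + \left(-13 + 48\right) 98} = \sqrt{25096 + 35 \cdot 98} = \sqrt{25096 + 3430} = \sqrt{28526}$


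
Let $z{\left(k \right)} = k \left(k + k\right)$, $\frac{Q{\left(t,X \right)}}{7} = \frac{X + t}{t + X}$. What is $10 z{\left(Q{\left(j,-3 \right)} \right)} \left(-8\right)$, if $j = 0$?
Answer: $-7840$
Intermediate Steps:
$Q{\left(t,X \right)} = 7$ ($Q{\left(t,X \right)} = 7 \frac{X + t}{t + X} = 7 \frac{X + t}{X + t} = 7 \cdot 1 = 7$)
$z{\left(k \right)} = 2 k^{2}$ ($z{\left(k \right)} = k 2 k = 2 k^{2}$)
$10 z{\left(Q{\left(j,-3 \right)} \right)} \left(-8\right) = 10 \cdot 2 \cdot 7^{2} \left(-8\right) = 10 \cdot 2 \cdot 49 \left(-8\right) = 10 \cdot 98 \left(-8\right) = 980 \left(-8\right) = -7840$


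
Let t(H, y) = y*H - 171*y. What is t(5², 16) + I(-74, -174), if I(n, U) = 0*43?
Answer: -2336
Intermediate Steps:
t(H, y) = -171*y + H*y (t(H, y) = H*y - 171*y = -171*y + H*y)
I(n, U) = 0
t(5², 16) + I(-74, -174) = 16*(-171 + 5²) + 0 = 16*(-171 + 25) + 0 = 16*(-146) + 0 = -2336 + 0 = -2336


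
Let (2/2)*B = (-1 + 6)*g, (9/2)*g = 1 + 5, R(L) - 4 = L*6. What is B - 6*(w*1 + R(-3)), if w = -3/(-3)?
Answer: 254/3 ≈ 84.667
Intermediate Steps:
R(L) = 4 + 6*L (R(L) = 4 + L*6 = 4 + 6*L)
g = 4/3 (g = 2*(1 + 5)/9 = (2/9)*6 = 4/3 ≈ 1.3333)
w = 1 (w = -3*(-1/3) = 1)
B = 20/3 (B = (-1 + 6)*(4/3) = 5*(4/3) = 20/3 ≈ 6.6667)
B - 6*(w*1 + R(-3)) = 20/3 - 6*(1*1 + (4 + 6*(-3))) = 20/3 - 6*(1 + (4 - 18)) = 20/3 - 6*(1 - 14) = 20/3 - 6*(-13) = 20/3 + 78 = 254/3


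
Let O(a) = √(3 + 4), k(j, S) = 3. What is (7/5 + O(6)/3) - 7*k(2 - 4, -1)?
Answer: -98/5 + √7/3 ≈ -18.718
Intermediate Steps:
O(a) = √7
(7/5 + O(6)/3) - 7*k(2 - 4, -1) = (7/5 + √7/3) - 7*3 = (7*(⅕) + √7*(⅓)) - 21 = (7/5 + √7/3) - 21 = -98/5 + √7/3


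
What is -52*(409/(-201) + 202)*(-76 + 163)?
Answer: -60611044/67 ≈ -9.0464e+5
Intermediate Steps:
-52*(409/(-201) + 202)*(-76 + 163) = -52*(409*(-1/201) + 202)*87 = -52*(-409/201 + 202)*87 = -2090036*87/201 = -52*1165597/67 = -60611044/67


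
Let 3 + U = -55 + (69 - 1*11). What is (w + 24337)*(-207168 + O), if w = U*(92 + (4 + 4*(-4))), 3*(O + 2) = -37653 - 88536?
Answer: -6065583521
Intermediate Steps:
O = -42065 (O = -2 + (-37653 - 88536)/3 = -2 + (⅓)*(-126189) = -2 - 42063 = -42065)
U = 0 (U = -3 + (-55 + (69 - 1*11)) = -3 + (-55 + (69 - 11)) = -3 + (-55 + 58) = -3 + 3 = 0)
w = 0 (w = 0*(92 + (4 + 4*(-4))) = 0*(92 + (4 - 16)) = 0*(92 - 12) = 0*80 = 0)
(w + 24337)*(-207168 + O) = (0 + 24337)*(-207168 - 42065) = 24337*(-249233) = -6065583521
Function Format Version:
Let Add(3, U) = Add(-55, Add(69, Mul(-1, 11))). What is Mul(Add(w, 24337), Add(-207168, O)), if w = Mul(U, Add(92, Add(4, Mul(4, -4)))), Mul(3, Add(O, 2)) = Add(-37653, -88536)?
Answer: -6065583521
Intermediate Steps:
O = -42065 (O = Add(-2, Mul(Rational(1, 3), Add(-37653, -88536))) = Add(-2, Mul(Rational(1, 3), -126189)) = Add(-2, -42063) = -42065)
U = 0 (U = Add(-3, Add(-55, Add(69, Mul(-1, 11)))) = Add(-3, Add(-55, Add(69, -11))) = Add(-3, Add(-55, 58)) = Add(-3, 3) = 0)
w = 0 (w = Mul(0, Add(92, Add(4, Mul(4, -4)))) = Mul(0, Add(92, Add(4, -16))) = Mul(0, Add(92, -12)) = Mul(0, 80) = 0)
Mul(Add(w, 24337), Add(-207168, O)) = Mul(Add(0, 24337), Add(-207168, -42065)) = Mul(24337, -249233) = -6065583521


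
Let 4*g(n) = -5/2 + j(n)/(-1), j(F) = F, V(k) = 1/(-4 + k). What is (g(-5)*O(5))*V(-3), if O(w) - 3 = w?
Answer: -5/7 ≈ -0.71429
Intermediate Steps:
O(w) = 3 + w
g(n) = -5/8 - n/4 (g(n) = (-5/2 + n/(-1))/4 = (-5*½ + n*(-1))/4 = (-5/2 - n)/4 = -5/8 - n/4)
(g(-5)*O(5))*V(-3) = ((-5/8 - ¼*(-5))*(3 + 5))/(-4 - 3) = ((-5/8 + 5/4)*8)/(-7) = ((5/8)*8)*(-⅐) = 5*(-⅐) = -5/7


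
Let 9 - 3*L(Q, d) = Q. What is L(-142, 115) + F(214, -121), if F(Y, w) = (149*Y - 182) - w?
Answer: 95626/3 ≈ 31875.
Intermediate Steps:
L(Q, d) = 3 - Q/3
F(Y, w) = -182 - w + 149*Y (F(Y, w) = (-182 + 149*Y) - w = -182 - w + 149*Y)
L(-142, 115) + F(214, -121) = (3 - ⅓*(-142)) + (-182 - 1*(-121) + 149*214) = (3 + 142/3) + (-182 + 121 + 31886) = 151/3 + 31825 = 95626/3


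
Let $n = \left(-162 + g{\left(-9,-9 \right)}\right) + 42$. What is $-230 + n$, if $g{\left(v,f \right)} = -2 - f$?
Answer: $-343$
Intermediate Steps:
$n = -113$ ($n = \left(-162 - -7\right) + 42 = \left(-162 + \left(-2 + 9\right)\right) + 42 = \left(-162 + 7\right) + 42 = -155 + 42 = -113$)
$-230 + n = -230 - 113 = -343$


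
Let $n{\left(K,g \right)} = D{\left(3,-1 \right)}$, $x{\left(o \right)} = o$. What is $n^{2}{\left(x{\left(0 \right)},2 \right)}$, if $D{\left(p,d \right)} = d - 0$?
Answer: $1$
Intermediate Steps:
$D{\left(p,d \right)} = d$ ($D{\left(p,d \right)} = d + 0 = d$)
$n{\left(K,g \right)} = -1$
$n^{2}{\left(x{\left(0 \right)},2 \right)} = \left(-1\right)^{2} = 1$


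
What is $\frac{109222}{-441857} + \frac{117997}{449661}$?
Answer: $\frac{3024926687}{198685860477} \approx 0.015225$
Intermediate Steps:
$\frac{109222}{-441857} + \frac{117997}{449661} = 109222 \left(- \frac{1}{441857}\right) + 117997 \cdot \frac{1}{449661} = - \frac{109222}{441857} + \frac{117997}{449661} = \frac{3024926687}{198685860477}$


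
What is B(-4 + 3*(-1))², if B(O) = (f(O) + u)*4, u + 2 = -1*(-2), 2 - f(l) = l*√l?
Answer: -5424 + 448*I*√7 ≈ -5424.0 + 1185.3*I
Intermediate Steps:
f(l) = 2 - l^(3/2) (f(l) = 2 - l*√l = 2 - l^(3/2))
u = 0 (u = -2 - 1*(-2) = -2 + 2 = 0)
B(O) = 8 - 4*O^(3/2) (B(O) = ((2 - O^(3/2)) + 0)*4 = (2 - O^(3/2))*4 = 8 - 4*O^(3/2))
B(-4 + 3*(-1))² = (8 - 4*(-4 + 3*(-1))^(3/2))² = (8 - 4*(-4 - 3)^(3/2))² = (8 - (-28)*I*√7)² = (8 + 28*I*√7)²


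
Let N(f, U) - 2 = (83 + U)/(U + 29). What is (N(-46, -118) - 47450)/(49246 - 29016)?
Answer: -4222837/1800470 ≈ -2.3454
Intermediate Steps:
N(f, U) = 2 + (83 + U)/(29 + U) (N(f, U) = 2 + (83 + U)/(U + 29) = 2 + (83 + U)/(29 + U))
(N(-46, -118) - 47450)/(49246 - 29016) = (3*(47 - 118)/(29 - 118) - 47450)/(49246 - 29016) = (3*(-71)/(-89) - 47450)/20230 = (3*(-1/89)*(-71) - 47450)*(1/20230) = (213/89 - 47450)*(1/20230) = -4222837/89*1/20230 = -4222837/1800470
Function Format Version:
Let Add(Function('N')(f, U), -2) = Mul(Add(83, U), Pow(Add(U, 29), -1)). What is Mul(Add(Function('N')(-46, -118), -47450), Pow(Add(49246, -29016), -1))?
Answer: Rational(-4222837, 1800470) ≈ -2.3454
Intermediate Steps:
Function('N')(f, U) = Add(2, Mul(Pow(Add(29, U), -1), Add(83, U))) (Function('N')(f, U) = Add(2, Mul(Add(83, U), Pow(Add(U, 29), -1))) = Add(2, Mul(Add(83, U), Pow(Add(29, U), -1))) = Add(2, Mul(Pow(Add(29, U), -1), Add(83, U))))
Mul(Add(Function('N')(-46, -118), -47450), Pow(Add(49246, -29016), -1)) = Mul(Add(Mul(3, Pow(Add(29, -118), -1), Add(47, -118)), -47450), Pow(Add(49246, -29016), -1)) = Mul(Add(Mul(3, Pow(-89, -1), -71), -47450), Pow(20230, -1)) = Mul(Add(Mul(3, Rational(-1, 89), -71), -47450), Rational(1, 20230)) = Mul(Add(Rational(213, 89), -47450), Rational(1, 20230)) = Mul(Rational(-4222837, 89), Rational(1, 20230)) = Rational(-4222837, 1800470)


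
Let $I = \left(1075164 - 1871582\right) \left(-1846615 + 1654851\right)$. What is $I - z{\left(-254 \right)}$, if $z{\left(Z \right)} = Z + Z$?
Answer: $152724301860$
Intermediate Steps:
$z{\left(Z \right)} = 2 Z$
$I = 152724301352$ ($I = \left(-796418\right) \left(-191764\right) = 152724301352$)
$I - z{\left(-254 \right)} = 152724301352 - 2 \left(-254\right) = 152724301352 - -508 = 152724301352 + 508 = 152724301860$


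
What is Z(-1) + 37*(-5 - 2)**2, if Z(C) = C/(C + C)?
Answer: 3627/2 ≈ 1813.5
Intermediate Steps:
Z(C) = 1/2 (Z(C) = C/((2*C)) = C*(1/(2*C)) = 1/2)
Z(-1) + 37*(-5 - 2)**2 = 1/2 + 37*(-5 - 2)**2 = 1/2 + 37*(-7)**2 = 1/2 + 37*49 = 1/2 + 1813 = 3627/2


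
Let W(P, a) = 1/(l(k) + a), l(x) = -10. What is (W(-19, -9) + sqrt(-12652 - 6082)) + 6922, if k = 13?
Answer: 131517/19 + I*sqrt(18734) ≈ 6921.9 + 136.87*I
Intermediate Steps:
W(P, a) = 1/(-10 + a)
(W(-19, -9) + sqrt(-12652 - 6082)) + 6922 = (1/(-10 - 9) + sqrt(-12652 - 6082)) + 6922 = (1/(-19) + sqrt(-18734)) + 6922 = (-1/19 + I*sqrt(18734)) + 6922 = 131517/19 + I*sqrt(18734)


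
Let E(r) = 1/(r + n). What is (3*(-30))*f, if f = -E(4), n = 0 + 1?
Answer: 18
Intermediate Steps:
n = 1
E(r) = 1/(1 + r) (E(r) = 1/(r + 1) = 1/(1 + r))
f = -1/5 (f = -1/(1 + 4) = -1/5 ≈ -0.20000)
(3*(-30))*f = (3*(-30))*(-1/5) = -90*(-1/5) = 18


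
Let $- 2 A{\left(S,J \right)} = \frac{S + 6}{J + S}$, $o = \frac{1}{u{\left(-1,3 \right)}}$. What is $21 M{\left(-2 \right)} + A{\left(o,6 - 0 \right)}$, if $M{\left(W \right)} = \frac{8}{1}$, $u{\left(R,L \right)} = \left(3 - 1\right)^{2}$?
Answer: $\frac{335}{2} \approx 167.5$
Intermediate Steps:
$u{\left(R,L \right)} = 4$ ($u{\left(R,L \right)} = 2^{2} = 4$)
$o = \frac{1}{4} \approx 0.25$
$A{\left(S,J \right)} = - \frac{6 + S}{2 \left(J + S\right)}$ ($A{\left(S,J \right)} = - \frac{\left(S + 6\right) \frac{1}{J + S}}{2} = - \frac{\left(6 + S\right) \frac{1}{J + S}}{2} = - \frac{\frac{1}{J + S} \left(6 + S\right)}{2} = - \frac{6 + S}{2 \left(J + S\right)}$)
$M{\left(W \right)} = 8$ ($M{\left(W \right)} = 8 \cdot 1 = 8$)
$21 M{\left(-2 \right)} + A{\left(o,6 - 0 \right)} = 21 \cdot 8 + \frac{-3 - \frac{1}{8}}{\left(6 - 0\right) + \frac{1}{4}} = 168 + \frac{-3 - \frac{1}{8}}{\left(6 + 0\right) + \frac{1}{4}} = 168 + \frac{1}{6 + \frac{1}{4}} \left(- \frac{25}{8}\right) = 168 + \frac{1}{\frac{25}{4}} \left(- \frac{25}{8}\right) = 168 + \frac{4}{25} \left(- \frac{25}{8}\right) = 168 - \frac{1}{2} = \frac{335}{2}$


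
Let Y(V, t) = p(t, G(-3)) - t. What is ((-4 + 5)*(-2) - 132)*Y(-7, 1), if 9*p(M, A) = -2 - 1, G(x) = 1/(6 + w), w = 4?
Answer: 536/3 ≈ 178.67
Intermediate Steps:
G(x) = ⅒ (G(x) = 1/(6 + 4) = 1/10 = ⅒)
p(M, A) = -⅓ (p(M, A) = (-2 - 1)/9 = (⅑)*(-3) = -⅓)
Y(V, t) = -⅓ - t
((-4 + 5)*(-2) - 132)*Y(-7, 1) = ((-4 + 5)*(-2) - 132)*(-⅓ - 1*1) = (1*(-2) - 132)*(-⅓ - 1) = (-2 - 132)*(-4/3) = -134*(-4/3) = 536/3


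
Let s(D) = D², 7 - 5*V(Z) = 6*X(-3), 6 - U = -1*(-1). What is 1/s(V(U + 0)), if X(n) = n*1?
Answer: 1/25 ≈ 0.040000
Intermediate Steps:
X(n) = n
U = 5 (U = 6 - (-1)*(-1) = 6 - 1*1 = 6 - 1 = 5)
V(Z) = 5 (V(Z) = 7/5 - 6*(-3)/5 = 7/5 - ⅕*(-18) = 7/5 + 18/5 = 5)
1/s(V(U + 0)) = 1/(5²) = 1/25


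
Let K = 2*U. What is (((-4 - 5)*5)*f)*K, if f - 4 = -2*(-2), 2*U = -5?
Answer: 1800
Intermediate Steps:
U = -5/2 (U = (½)*(-5) = -5/2 ≈ -2.5000)
f = 8 (f = 4 - 2*(-2) = 4 + 4 = 8)
K = -5 (K = 2*(-5/2) = -5)
(((-4 - 5)*5)*f)*K = (((-4 - 5)*5)*8)*(-5) = (-9*5*8)*(-5) = -45*8*(-5) = -360*(-5) = 1800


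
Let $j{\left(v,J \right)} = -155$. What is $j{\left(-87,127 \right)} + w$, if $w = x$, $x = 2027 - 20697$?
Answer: $-18825$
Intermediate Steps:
$x = -18670$ ($x = 2027 - 20697 = -18670$)
$w = -18670$
$j{\left(-87,127 \right)} + w = -155 - 18670 = -18825$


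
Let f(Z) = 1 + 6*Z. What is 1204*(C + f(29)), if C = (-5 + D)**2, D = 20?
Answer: 481600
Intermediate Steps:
C = 225 (C = (-5 + 20)**2 = 15**2 = 225)
1204*(C + f(29)) = 1204*(225 + (1 + 6*29)) = 1204*(225 + (1 + 174)) = 1204*(225 + 175) = 1204*400 = 481600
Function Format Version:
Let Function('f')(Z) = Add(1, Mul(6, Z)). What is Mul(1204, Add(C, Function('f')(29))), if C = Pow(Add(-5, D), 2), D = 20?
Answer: 481600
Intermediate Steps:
C = 225 (C = Pow(Add(-5, 20), 2) = Pow(15, 2) = 225)
Mul(1204, Add(C, Function('f')(29))) = Mul(1204, Add(225, Add(1, Mul(6, 29)))) = Mul(1204, Add(225, Add(1, 174))) = Mul(1204, Add(225, 175)) = Mul(1204, 400) = 481600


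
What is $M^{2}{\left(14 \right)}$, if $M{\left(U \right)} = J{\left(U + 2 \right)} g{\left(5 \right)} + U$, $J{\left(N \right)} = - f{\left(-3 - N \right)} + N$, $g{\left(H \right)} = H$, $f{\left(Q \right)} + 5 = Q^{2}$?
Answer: $2842596$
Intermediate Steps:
$f{\left(Q \right)} = -5 + Q^{2}$
$J{\left(N \right)} = 5 + N - \left(-3 - N\right)^{2}$ ($J{\left(N \right)} = - (-5 + \left(-3 - N\right)^{2}) + N = \left(5 - \left(-3 - N\right)^{2}\right) + N = 5 + N - \left(-3 - N\right)^{2}$)
$M{\left(U \right)} = 35 - 5 \left(5 + U\right)^{2} + 6 U$ ($M{\left(U \right)} = \left(5 + \left(U + 2\right) - \left(3 + \left(U + 2\right)\right)^{2}\right) 5 + U = \left(5 + \left(2 + U\right) - \left(3 + \left(2 + U\right)\right)^{2}\right) 5 + U = \left(5 + \left(2 + U\right) - \left(5 + U\right)^{2}\right) 5 + U = \left(7 + U - \left(5 + U\right)^{2}\right) 5 + U = \left(35 - 5 \left(5 + U\right)^{2} + 5 U\right) + U = 35 - 5 \left(5 + U\right)^{2} + 6 U$)
$M^{2}{\left(14 \right)} = \left(35 - 5 \left(5 + 14\right)^{2} + 6 \cdot 14\right)^{2} = \left(35 - 5 \cdot 19^{2} + 84\right)^{2} = \left(35 - 1805 + 84\right)^{2} = \left(-1686\right)^{2} = 2842596$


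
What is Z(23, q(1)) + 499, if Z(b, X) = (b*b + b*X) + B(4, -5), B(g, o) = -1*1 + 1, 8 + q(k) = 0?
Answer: 844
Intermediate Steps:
q(k) = -8 (q(k) = -8 + 0 = -8)
B(g, o) = 0 (B(g, o) = -1 + 1 = 0)
Z(b, X) = b² + X*b (Z(b, X) = (b*b + b*X) + 0 = (b² + X*b) + 0 = b² + X*b)
Z(23, q(1)) + 499 = 23*(-8 + 23) + 499 = 23*15 + 499 = 345 + 499 = 844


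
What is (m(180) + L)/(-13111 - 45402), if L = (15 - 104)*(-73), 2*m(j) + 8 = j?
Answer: -6583/58513 ≈ -0.11250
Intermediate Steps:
m(j) = -4 + j/2
L = 6497 (L = -89*(-73) = 6497)
(m(180) + L)/(-13111 - 45402) = ((-4 + (½)*180) + 6497)/(-13111 - 45402) = ((-4 + 90) + 6497)/(-58513) = (86 + 6497)*(-1/58513) = 6583*(-1/58513) = -6583/58513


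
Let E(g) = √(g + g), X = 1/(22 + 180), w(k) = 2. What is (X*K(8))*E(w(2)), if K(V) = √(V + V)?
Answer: 4/101 ≈ 0.039604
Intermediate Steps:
K(V) = √2*√V (K(V) = √(2*V) = √2*√V)
X = 1/202 ≈ 0.0049505
E(g) = √2*√g (E(g) = √(2*g) = √2*√g)
(X*K(8))*E(w(2)) = ((√2*√8)/202)*(√2*√2) = ((√2*(2*√2))/202)*2 = ((1/202)*4)*2 = (2/101)*2 = 4/101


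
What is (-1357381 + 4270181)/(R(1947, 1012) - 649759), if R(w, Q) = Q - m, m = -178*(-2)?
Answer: -2912800/649103 ≈ -4.4874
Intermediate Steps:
m = 356
R(w, Q) = -356 + Q (R(w, Q) = Q - 1*356 = Q - 356 = -356 + Q)
(-1357381 + 4270181)/(R(1947, 1012) - 649759) = (-1357381 + 4270181)/((-356 + 1012) - 649759) = 2912800/(656 - 649759) = 2912800/(-649103) = 2912800*(-1/649103) = -2912800/649103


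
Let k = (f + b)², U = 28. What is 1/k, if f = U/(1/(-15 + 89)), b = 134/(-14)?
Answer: 49/208426969 ≈ 2.3509e-7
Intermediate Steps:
b = -67/7 (b = 134*(-1/14) = -67/7 ≈ -9.5714)
f = 2072 (f = 28/(1/(-15 + 89)) = 28/(1/74) = 28*74 = 2072)
k = 208426969/49 (k = (2072 - 67/7)² = (14437/7)² = 208426969/49 ≈ 4.2536e+6)
1/k = 1/(208426969/49) = 49/208426969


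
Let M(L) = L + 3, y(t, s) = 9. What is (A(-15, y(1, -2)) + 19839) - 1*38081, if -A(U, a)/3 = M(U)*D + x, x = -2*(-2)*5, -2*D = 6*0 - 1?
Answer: -18284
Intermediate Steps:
M(L) = 3 + L
D = ½ (D = -(6*0 - 1)/2 = -(0 - 1)/2 = -½*(-1) = ½ ≈ 0.50000)
x = 20 (x = 4*5 = 20)
A(U, a) = -129/2 - 3*U/2 (A(U, a) = -3*((3 + U)*(½) + 20) = -3*((3/2 + U/2) + 20) = -3*(43/2 + U/2) = -129/2 - 3*U/2)
(A(-15, y(1, -2)) + 19839) - 1*38081 = ((-129/2 - 3/2*(-15)) + 19839) - 1*38081 = ((-129/2 + 45/2) + 19839) - 38081 = (-42 + 19839) - 38081 = 19797 - 38081 = -18284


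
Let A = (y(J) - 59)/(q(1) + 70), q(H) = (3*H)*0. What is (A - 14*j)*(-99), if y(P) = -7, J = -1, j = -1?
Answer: -45243/35 ≈ -1292.7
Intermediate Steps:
q(H) = 0
A = -33/35 (A = (-7 - 59)/(0 + 70) = -66/70 = -66*1/70 = -33/35 ≈ -0.94286)
(A - 14*j)*(-99) = (-33/35 - 14*(-1))*(-99) = (-33/35 + 14)*(-99) = (457/35)*(-99) = -45243/35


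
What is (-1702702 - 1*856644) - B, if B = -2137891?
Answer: -421455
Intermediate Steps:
(-1702702 - 1*856644) - B = (-1702702 - 1*856644) - 1*(-2137891) = (-1702702 - 856644) + 2137891 = -2559346 + 2137891 = -421455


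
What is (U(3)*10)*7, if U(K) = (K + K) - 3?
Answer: 210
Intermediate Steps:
U(K) = -3 + 2*K (U(K) = 2*K - 3 = -3 + 2*K)
(U(3)*10)*7 = ((-3 + 2*3)*10)*7 = ((-3 + 6)*10)*7 = (3*10)*7 = 30*7 = 210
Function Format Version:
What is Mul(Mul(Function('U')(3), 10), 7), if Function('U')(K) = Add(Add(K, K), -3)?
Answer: 210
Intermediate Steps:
Function('U')(K) = Add(-3, Mul(2, K)) (Function('U')(K) = Add(Mul(2, K), -3) = Add(-3, Mul(2, K)))
Mul(Mul(Function('U')(3), 10), 7) = Mul(Mul(Add(-3, Mul(2, 3)), 10), 7) = Mul(Mul(Add(-3, 6), 10), 7) = Mul(Mul(3, 10), 7) = Mul(30, 7) = 210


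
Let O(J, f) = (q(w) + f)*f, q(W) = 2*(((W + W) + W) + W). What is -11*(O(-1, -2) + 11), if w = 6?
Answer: 891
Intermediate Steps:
q(W) = 8*W (q(W) = 2*((2*W + W) + W) = 2*(3*W + W) = 2*(4*W) = 8*W)
O(J, f) = f*(48 + f) (O(J, f) = (8*6 + f)*f = (48 + f)*f = f*(48 + f))
-11*(O(-1, -2) + 11) = -11*(-2*(48 - 2) + 11) = -11*(-2*46 + 11) = -11*(-92 + 11) = -11*(-81) = 891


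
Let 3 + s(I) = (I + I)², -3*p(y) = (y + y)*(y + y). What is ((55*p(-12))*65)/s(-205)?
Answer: -686400/168097 ≈ -4.0834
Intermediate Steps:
p(y) = -4*y²/3 (p(y) = -(y + y)*(y + y)/3 = -2*y*2*y/3 = -4*y²/3)
s(I) = -3 + 4*I² (s(I) = -3 + (I + I)² = -3 + (2*I)² = -3 + 4*I²)
((55*p(-12))*65)/s(-205) = ((55*(-4/3*(-12)²))*65)/(-3 + 4*(-205)²) = ((55*(-4/3*144))*65)/(-3 + 4*42025) = ((55*(-192))*65)/(-3 + 168100) = -10560*65/168097 = -686400*1/168097 = -686400/168097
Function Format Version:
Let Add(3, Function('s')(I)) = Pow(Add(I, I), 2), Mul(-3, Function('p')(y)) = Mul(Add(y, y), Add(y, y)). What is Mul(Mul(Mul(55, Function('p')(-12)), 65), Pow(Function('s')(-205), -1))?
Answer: Rational(-686400, 168097) ≈ -4.0834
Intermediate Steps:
Function('p')(y) = Mul(Rational(-4, 3), Pow(y, 2)) (Function('p')(y) = Mul(Rational(-1, 3), Mul(Add(y, y), Add(y, y))) = Mul(Rational(-1, 3), Mul(Mul(2, y), Mul(2, y))) = Mul(Rational(-1, 3), Mul(4, Pow(y, 2))) = Mul(Rational(-4, 3), Pow(y, 2)))
Function('s')(I) = Add(-3, Mul(4, Pow(I, 2))) (Function('s')(I) = Add(-3, Pow(Add(I, I), 2)) = Add(-3, Pow(Mul(2, I), 2)) = Add(-3, Mul(4, Pow(I, 2))))
Mul(Mul(Mul(55, Function('p')(-12)), 65), Pow(Function('s')(-205), -1)) = Mul(Mul(Mul(55, Mul(Rational(-4, 3), Pow(-12, 2))), 65), Pow(Add(-3, Mul(4, Pow(-205, 2))), -1)) = Mul(Mul(Mul(55, Mul(Rational(-4, 3), 144)), 65), Pow(Add(-3, Mul(4, 42025)), -1)) = Mul(Mul(Mul(55, -192), 65), Pow(Add(-3, 168100), -1)) = Mul(Mul(-10560, 65), Pow(168097, -1)) = Mul(-686400, Rational(1, 168097)) = Rational(-686400, 168097)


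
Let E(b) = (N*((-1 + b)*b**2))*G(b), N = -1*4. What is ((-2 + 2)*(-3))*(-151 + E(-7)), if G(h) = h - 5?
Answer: 0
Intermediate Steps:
G(h) = -5 + h
N = -4
E(b) = -4*b**2*(-1 + b)*(-5 + b) (E(b) = (-4*(-1 + b)*b**2)*(-5 + b) = (-4*b**2*(-1 + b))*(-5 + b) = -4*b**2*(-1 + b)*(-5 + b))
((-2 + 2)*(-3))*(-151 + E(-7)) = ((-2 + 2)*(-3))*(-151 - 4*(-7)**2*(-1 - 7)*(-5 - 7)) = (0*(-3))*(-151 - 4*49*(-8)*(-12)) = 0*(-151 - 18816) = 0*(-18967) = 0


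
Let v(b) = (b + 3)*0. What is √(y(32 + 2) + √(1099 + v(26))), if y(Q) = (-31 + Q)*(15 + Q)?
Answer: √(147 + √1099) ≈ 13.422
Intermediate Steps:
v(b) = 0 (v(b) = (3 + b)*0 = 0)
√(y(32 + 2) + √(1099 + v(26))) = √((-465 + (32 + 2)² - 16*(32 + 2)) + √(1099 + 0)) = √((-465 + 34² - 16*34) + √1099) = √((-465 + 1156 - 544) + √1099) = √(147 + √1099)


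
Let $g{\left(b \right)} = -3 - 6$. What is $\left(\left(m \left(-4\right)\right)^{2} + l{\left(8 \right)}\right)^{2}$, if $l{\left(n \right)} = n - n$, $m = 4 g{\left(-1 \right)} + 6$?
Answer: $207360000$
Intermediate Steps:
$g{\left(b \right)} = -9$ ($g{\left(b \right)} = -3 - 6 = -9$)
$m = -30$ ($m = 4 \left(-9\right) + 6 = -36 + 6 = -30$)
$l{\left(n \right)} = 0$
$\left(\left(m \left(-4\right)\right)^{2} + l{\left(8 \right)}\right)^{2} = \left(\left(\left(-30\right) \left(-4\right)\right)^{2} + 0\right)^{2} = \left(120^{2} + 0\right)^{2} = \left(14400 + 0\right)^{2} = 14400^{2} = 207360000$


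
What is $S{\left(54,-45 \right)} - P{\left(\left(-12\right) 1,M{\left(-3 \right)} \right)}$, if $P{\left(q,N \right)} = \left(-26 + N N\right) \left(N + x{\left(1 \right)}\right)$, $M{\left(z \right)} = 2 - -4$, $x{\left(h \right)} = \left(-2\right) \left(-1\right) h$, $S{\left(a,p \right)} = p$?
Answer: $-125$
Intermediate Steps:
$x{\left(h \right)} = 2 h$
$M{\left(z \right)} = 6$ ($M{\left(z \right)} = 2 + 4 = 6$)
$P{\left(q,N \right)} = \left(-26 + N^{2}\right) \left(2 + N\right)$ ($P{\left(q,N \right)} = \left(-26 + N N\right) \left(N + 2 \cdot 1\right) = \left(-26 + N^{2}\right) \left(N + 2\right) = \left(-26 + N^{2}\right) \left(2 + N\right)$)
$S{\left(54,-45 \right)} - P{\left(\left(-12\right) 1,M{\left(-3 \right)} \right)} = -45 - \left(-52 + 6^{3} - 156 + 2 \cdot 6^{2}\right) = -45 - \left(-52 + 216 - 156 + 2 \cdot 36\right) = -45 - \left(-52 + 216 - 156 + 72\right) = -45 - 80 = -125$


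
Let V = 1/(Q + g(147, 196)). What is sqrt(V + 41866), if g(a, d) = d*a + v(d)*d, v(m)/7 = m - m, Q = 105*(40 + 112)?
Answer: sqrt(20980434021729)/22386 ≈ 204.61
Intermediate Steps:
Q = 15960 (Q = 105*152 = 15960)
v(m) = 0 (v(m) = 7*(m - m) = 7*0 = 0)
g(a, d) = a*d (g(a, d) = d*a + 0*d = a*d + 0 = a*d)
V = 1/44772 (V = 1/(15960 + 147*196) = 1/(15960 + 28812) = 1/44772 ≈ 2.2335e-5)
sqrt(V + 41866) = sqrt(1/44772 + 41866) = sqrt(1874424553/44772) = sqrt(20980434021729)/22386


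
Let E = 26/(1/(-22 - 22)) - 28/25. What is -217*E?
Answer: 6212276/25 ≈ 2.4849e+5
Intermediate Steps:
E = -28628/25 (E = 26/(1/(-44)) - 28*1/25 = 26/(-1/44) - 28/25 = 26*(-44) - 28/25 = -1144 - 28/25 = -28628/25 ≈ -1145.1)
-217*E = -217*(-28628/25) = 6212276/25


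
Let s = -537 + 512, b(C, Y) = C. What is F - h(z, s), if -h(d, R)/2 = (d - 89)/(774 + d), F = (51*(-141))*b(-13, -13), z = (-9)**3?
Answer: 4205099/45 ≈ 93447.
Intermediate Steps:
z = -729
F = 93483 (F = (51*(-141))*(-13) = -7191*(-13) = 93483)
s = -25
h(d, R) = -2*(-89 + d)/(774 + d) (h(d, R) = -2*(d - 89)/(774 + d) = -2*(-89 + d)/(774 + d))
F - h(z, s) = 93483 - 2*(89 - 1*(-729))/(774 - 729) = 93483 - 2*(89 + 729)/45 = 93483 - 2*818/45 = 93483 - 1*1636/45 = 93483 - 1636/45 = 4205099/45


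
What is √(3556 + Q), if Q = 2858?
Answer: √6414 ≈ 80.087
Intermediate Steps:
√(3556 + Q) = √(3556 + 2858) = √6414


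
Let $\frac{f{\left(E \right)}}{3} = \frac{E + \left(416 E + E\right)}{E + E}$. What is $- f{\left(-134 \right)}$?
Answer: $-627$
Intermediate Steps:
$f{\left(E \right)} = 627$ ($f{\left(E \right)} = 3 \frac{E + \left(416 E + E\right)}{E + E} = 3 \frac{E + 417 E}{2 E} = 3 \cdot 418 E \frac{1}{2 E} = 3 \cdot 209 = 627$)
$- f{\left(-134 \right)} = \left(-1\right) 627 = -627$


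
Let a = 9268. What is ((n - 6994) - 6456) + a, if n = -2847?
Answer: -7029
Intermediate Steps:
((n - 6994) - 6456) + a = ((-2847 - 6994) - 6456) + 9268 = (-9841 - 6456) + 9268 = -16297 + 9268 = -7029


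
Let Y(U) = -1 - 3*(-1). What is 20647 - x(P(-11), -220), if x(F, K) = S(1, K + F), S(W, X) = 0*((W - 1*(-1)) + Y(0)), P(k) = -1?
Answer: 20647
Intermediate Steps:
Y(U) = 2 (Y(U) = -1 + 3 = 2)
S(W, X) = 0 (S(W, X) = 0*((W - 1*(-1)) + 2) = 0*((W + 1) + 2) = 0*((1 + W) + 2) = 0*(3 + W) = 0)
x(F, K) = 0
20647 - x(P(-11), -220) = 20647 - 1*0 = 20647 + 0 = 20647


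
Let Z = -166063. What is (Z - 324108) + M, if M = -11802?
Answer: -501973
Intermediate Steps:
(Z - 324108) + M = (-166063 - 324108) - 11802 = -490171 - 11802 = -501973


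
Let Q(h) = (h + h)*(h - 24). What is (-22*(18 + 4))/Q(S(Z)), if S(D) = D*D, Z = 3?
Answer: 242/135 ≈ 1.7926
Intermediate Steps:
S(D) = D²
Q(h) = 2*h*(-24 + h) (Q(h) = (2*h)*(-24 + h) = 2*h*(-24 + h))
(-22*(18 + 4))/Q(S(Z)) = (-22*(18 + 4))/((2*3²*(-24 + 3²))) = (-22*22)/((2*9*(-24 + 9))) = -484/(2*9*(-15)) = -484/(-270) = -484*(-1/270) = 242/135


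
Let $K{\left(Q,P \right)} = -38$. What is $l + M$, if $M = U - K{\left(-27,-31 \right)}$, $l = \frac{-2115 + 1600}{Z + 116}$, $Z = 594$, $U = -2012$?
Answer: $- \frac{280411}{142} \approx -1974.7$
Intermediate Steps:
$l = - \frac{103}{142}$ ($l = \frac{-2115 + 1600}{594 + 116} = - \frac{515}{710} = \left(-515\right) \frac{1}{710} = - \frac{103}{142} \approx -0.72535$)
$M = -1974$ ($M = -2012 - -38 = -2012 + 38 = -1974$)
$l + M = - \frac{103}{142} - 1974 = - \frac{280411}{142}$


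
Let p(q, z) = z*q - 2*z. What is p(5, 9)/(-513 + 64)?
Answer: -27/449 ≈ -0.060134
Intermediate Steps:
p(q, z) = -2*z + q*z (p(q, z) = q*z - 2*z = -2*z + q*z)
p(5, 9)/(-513 + 64) = (9*(-2 + 5))/(-513 + 64) = (9*3)/(-449) = 27*(-1/449) = -27/449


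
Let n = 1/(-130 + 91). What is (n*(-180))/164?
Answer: 15/533 ≈ 0.028143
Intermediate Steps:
n = -1/39 (n = 1/(-39) = -1/39 ≈ -0.025641)
(n*(-180))/164 = -1/39*(-180)/164 = (60/13)*(1/164) = 15/533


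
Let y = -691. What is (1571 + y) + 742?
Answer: 1622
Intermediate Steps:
(1571 + y) + 742 = (1571 - 691) + 742 = 880 + 742 = 1622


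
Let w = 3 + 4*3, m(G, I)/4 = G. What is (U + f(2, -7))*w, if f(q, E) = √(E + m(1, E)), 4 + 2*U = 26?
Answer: 165 + 15*I*√3 ≈ 165.0 + 25.981*I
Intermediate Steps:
U = 11 (U = -2 + (½)*26 = -2 + 13 = 11)
m(G, I) = 4*G
f(q, E) = √(4 + E) (f(q, E) = √(E + 4*1) = √(E + 4) = √(4 + E))
w = 15 (w = 3 + 12 = 15)
(U + f(2, -7))*w = (11 + √(4 - 7))*15 = (11 + √(-3))*15 = (11 + I*√3)*15 = 165 + 15*I*√3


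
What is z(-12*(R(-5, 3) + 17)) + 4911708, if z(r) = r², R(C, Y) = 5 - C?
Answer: 5016684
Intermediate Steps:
z(-12*(R(-5, 3) + 17)) + 4911708 = (-12*((5 - 1*(-5)) + 17))² + 4911708 = (-12*((5 + 5) + 17))² + 4911708 = (-12*(10 + 17))² + 4911708 = (-12*27)² + 4911708 = (-324)² + 4911708 = 104976 + 4911708 = 5016684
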